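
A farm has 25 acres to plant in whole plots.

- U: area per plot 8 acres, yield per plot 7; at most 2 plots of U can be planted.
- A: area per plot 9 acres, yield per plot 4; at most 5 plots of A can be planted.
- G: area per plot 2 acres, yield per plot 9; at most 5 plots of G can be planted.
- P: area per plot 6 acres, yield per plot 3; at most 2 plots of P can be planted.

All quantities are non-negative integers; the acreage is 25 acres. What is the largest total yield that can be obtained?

55

G has the best ratio (9/2); taking only G gives at most 5×9 = 45 (stopped by the supply cap of 5).
Mixing does better — 1×U, 5×G, and 1×P: area 24 ≤ 25, yield 1·7 + 5·9 + 1·3 = 55.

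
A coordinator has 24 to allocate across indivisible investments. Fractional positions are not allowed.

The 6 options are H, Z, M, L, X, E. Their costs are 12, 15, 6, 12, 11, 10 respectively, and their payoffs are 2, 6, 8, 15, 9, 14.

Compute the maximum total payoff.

29

This is a 0-1 knapsack instance.
Allowing fractional choices, the relaxed optimum would be about 32.0, but investments are indivisible.
L + E: cost 12 + 10 = 22 ≤ 24, payoff 15 + 14 = 29.
L + X: cost 12 + 11 = 23 ≤ 24, payoff 15 + 9 = 24.
Best is L and E with total payoff 29.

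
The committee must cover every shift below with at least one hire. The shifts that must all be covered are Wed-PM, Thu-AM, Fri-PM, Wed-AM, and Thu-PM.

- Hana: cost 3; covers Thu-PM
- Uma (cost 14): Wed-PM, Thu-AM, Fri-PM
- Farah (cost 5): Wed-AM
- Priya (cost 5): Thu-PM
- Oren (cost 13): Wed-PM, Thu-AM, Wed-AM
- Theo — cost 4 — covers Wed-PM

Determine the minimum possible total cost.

22

The greedy cost-per-new-shift heuristic would pick Hana, Theo, Farah, and Uma for 26, but a cheaper cover exists.
Choose Hana, Uma, and Farah: together they cover Wed-PM, Thu-AM, Fri-PM, Wed-AM, Thu-PM — every shift.
Total cost: 3 + 14 + 5 = 22.
No cover costs less than 22.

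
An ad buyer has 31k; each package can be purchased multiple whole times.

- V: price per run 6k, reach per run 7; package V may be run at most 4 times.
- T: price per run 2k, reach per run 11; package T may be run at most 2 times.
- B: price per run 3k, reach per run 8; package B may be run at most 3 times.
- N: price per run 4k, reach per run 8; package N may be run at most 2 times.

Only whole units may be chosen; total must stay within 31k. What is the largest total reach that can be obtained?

1×V, 2×T, 3×B, and 2×N: price 27 ≤ 31, reach 1·7 + 2·11 + 3·8 + 2·8 = 69.
2×V, 2×T, 2×B, and 2×N: price 30 ≤ 31, reach 2·7 + 2·11 + 2·8 + 2·8 = 68.
Best is 69.

69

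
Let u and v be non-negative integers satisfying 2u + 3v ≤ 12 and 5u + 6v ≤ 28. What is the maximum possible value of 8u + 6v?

The continuous relaxation peaks at (5.6, 0) with value 44.80; rounding to a feasible lattice point costs some objective.
(u,v)=(5,0): 2·5+3·0=10≤12, 5·5+6·0=25≤28, objective 40.
(u,v)=(4,1): 2·4+3·1=11≤12, 5·4+6·1=26≤28, objective 38.
(u,v)=(4,0): 2·4+3·0=8≤12, 5·4+6·0=20≤28, objective 32.
Maximum is 40 at (u,v)=(5,0).

40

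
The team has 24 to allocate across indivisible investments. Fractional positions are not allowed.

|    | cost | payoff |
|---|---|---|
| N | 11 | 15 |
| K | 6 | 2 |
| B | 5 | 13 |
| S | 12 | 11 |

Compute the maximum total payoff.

N + S: cost 11 + 12 = 23 ≤ 24, payoff 15 + 11 = 26.
N + B: cost 11 + 5 = 16 ≤ 24, payoff 15 + 13 = 28.
N + K + B: cost 11 + 6 + 5 = 22 ≤ 24, payoff 15 + 2 + 13 = 30.
Best is N, K, and B with total payoff 30.

30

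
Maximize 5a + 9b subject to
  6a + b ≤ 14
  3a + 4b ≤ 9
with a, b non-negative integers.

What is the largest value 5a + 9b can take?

18

(a,b)=(0,2): 6·0+1·2=2≤14, 3·0+4·2=8≤9, objective 18.
(a,b)=(1,1): 6·1+1·1=7≤14, 3·1+4·1=7≤9, objective 14.
(a,b)=(0,1): 6·0+1·1=1≤14, 3·0+4·1=4≤9, objective 9.
Maximum is 18 at (a,b)=(0,2).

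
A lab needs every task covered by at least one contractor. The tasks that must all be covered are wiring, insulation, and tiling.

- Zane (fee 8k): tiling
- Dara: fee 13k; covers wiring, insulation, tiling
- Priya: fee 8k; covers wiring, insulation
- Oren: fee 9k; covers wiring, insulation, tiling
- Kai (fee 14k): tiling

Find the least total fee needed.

Oren alone covers wiring, insulation, tiling — every task.
Total fee: 9.

9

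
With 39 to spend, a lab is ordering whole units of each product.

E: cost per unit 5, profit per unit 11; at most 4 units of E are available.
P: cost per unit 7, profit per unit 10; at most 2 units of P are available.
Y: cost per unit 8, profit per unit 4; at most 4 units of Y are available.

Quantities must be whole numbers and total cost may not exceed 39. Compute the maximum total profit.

E has the best ratio (11/5); taking only E gives at most 4×11 = 44 (stopped by the supply cap of 4).
Mixing does better — 4×E and 2×P: cost 34 ≤ 39, profit 4·11 + 2·10 = 64.

64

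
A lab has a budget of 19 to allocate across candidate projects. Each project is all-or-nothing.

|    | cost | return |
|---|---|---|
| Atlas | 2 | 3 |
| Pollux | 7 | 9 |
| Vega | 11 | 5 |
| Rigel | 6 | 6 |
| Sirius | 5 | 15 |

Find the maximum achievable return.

Treat it as a binary knapsack problem.
Allowing fractional choices, the relaxed optimum would be about 32.0, but projects are indivisible.
Pollux + Rigel + Sirius: cost 7 + 6 + 5 = 18 ≤ 19, return 9 + 6 + 15 = 30.
Atlas + Pollux + Sirius: cost 2 + 7 + 5 = 14 ≤ 19, return 3 + 9 + 15 = 27.
Pollux + Sirius: cost 7 + 5 = 12 ≤ 19, return 9 + 15 = 24.
Best is Pollux, Rigel, and Sirius with total return 30.

30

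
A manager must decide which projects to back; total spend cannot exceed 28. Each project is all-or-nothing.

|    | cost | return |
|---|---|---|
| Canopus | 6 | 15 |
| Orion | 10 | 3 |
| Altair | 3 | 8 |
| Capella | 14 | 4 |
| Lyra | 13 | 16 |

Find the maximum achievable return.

39

This is a 0-1 knapsack instance.
Allowing fractional choices, the relaxed optimum would be about 40.8, but projects are indivisible.
Canopus + Altair + Lyra: cost 6 + 3 + 13 = 22 ≤ 28, return 15 + 8 + 16 = 39.
Canopus + Lyra: cost 6 + 13 = 19 ≤ 28, return 15 + 16 = 31.
Best is Canopus, Altair, and Lyra with total return 39.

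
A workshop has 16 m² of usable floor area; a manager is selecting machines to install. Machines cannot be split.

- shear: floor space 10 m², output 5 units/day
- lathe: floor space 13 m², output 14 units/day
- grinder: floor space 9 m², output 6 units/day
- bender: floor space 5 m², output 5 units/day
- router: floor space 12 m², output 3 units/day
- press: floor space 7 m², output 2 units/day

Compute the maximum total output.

Take lathe: floor space 13 ≤ 16, output 14.
No other feasible combination does better.

14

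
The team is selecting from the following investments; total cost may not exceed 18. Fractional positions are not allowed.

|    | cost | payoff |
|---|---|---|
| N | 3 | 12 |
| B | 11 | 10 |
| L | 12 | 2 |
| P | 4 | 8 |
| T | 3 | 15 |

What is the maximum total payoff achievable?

This is an integer program with binary decision variables.
N + P + T: cost 3 + 4 + 3 = 10 ≤ 18, payoff 12 + 8 + 15 = 35.
N + B + T: cost 3 + 11 + 3 = 17 ≤ 18, payoff 12 + 10 + 15 = 37.
Best is N, B, and T with total payoff 37.

37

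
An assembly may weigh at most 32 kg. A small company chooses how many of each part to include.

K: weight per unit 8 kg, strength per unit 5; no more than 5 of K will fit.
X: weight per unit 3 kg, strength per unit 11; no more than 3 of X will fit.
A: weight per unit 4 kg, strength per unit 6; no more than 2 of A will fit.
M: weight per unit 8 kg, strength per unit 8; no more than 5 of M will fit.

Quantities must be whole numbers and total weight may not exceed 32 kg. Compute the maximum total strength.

3×X, 2×A, and 1×M: weight 25 ≤ 32, strength 3·11 + 2·6 + 1·8 = 53.
3×X, 1×A, and 2×M: weight 29 ≤ 32, strength 3·11 + 1·6 + 2·8 = 55.
Best is 55.

55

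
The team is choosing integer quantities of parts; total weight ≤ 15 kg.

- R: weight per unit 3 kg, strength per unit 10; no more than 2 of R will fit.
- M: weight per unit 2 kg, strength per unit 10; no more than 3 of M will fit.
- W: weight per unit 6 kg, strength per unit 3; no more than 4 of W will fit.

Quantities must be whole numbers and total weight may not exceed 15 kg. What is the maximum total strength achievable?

50

1×R, 3×M, and 1×W: weight 15 ≤ 15, strength 1·10 + 3·10 + 1·3 = 43.
2×R and 3×M: weight 12 ≤ 15, strength 2·10 + 3·10 = 50.
Best is 50.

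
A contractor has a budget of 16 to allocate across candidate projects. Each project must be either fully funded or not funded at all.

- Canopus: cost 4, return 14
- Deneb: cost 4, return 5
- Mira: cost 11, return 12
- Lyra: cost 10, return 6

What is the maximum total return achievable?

26

Canopus + Mira: cost 4 + 11 = 15 ≤ 16, return 14 + 12 = 26.
Canopus + Lyra: cost 4 + 10 = 14 ≤ 16, return 14 + 6 = 20.
Canopus + Deneb: cost 4 + 4 = 8 ≤ 16, return 14 + 5 = 19.
Best is Canopus and Mira with total return 26.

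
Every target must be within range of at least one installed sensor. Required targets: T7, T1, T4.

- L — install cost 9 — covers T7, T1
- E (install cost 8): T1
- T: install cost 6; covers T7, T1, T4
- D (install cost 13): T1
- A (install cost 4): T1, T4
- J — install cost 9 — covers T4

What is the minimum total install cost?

6

This is a weighted set-cover instance.
T alone covers T7, T1, T4 — every target.
Total install cost: 6.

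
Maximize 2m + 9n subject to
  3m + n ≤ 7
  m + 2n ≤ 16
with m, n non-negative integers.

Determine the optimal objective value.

(m,n)=(0,7): 3·0+1·7=7≤7, 1·0+2·7=14≤16, objective 63.
(m,n)=(0,6): 3·0+1·6=6≤7, 1·0+2·6=12≤16, objective 54.
No feasible integer point exceeds 63.

63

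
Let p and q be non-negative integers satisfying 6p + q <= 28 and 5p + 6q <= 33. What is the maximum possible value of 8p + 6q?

44

The continuous relaxation peaks at (4.35, 1.87) with value 46.06; rounding to a feasible lattice point costs some objective.
(p,q)=(4,2): 6·4+1·2=26≤28, 5·4+6·2=32≤33, objective 44.
(p,q)=(3,3): 6·3+1·3=21≤28, 5·3+6·3=33≤33, objective 42.
(p,q)=(4,1): 6·4+1·1=25≤28, 5·4+6·1=26≤33, objective 38.
(p,q)=(3,2): 6·3+1·2=20≤28, 5·3+6·2=27≤33, objective 36.
No feasible integer point exceeds 44.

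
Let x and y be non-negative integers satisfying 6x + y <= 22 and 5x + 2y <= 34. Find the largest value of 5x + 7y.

119

(x,y)=(0,17): 6·0+1·17=17≤22, 5·0+2·17=34≤34, objective 119.
(x,y)=(0,16): 6·0+1·16=16≤22, 5·0+2·16=32≤34, objective 112.
No feasible integer point exceeds 119.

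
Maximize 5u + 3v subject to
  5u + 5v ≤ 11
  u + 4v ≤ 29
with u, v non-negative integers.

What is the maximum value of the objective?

(u,v)=(2,0): 5·2+5·0=10≤11, 1·2+4·0=2≤29, objective 10.
(u,v)=(1,1): 5·1+5·1=10≤11, 1·1+4·1=5≤29, objective 8.
(u,v)=(1,0): 5·1+5·0=5≤11, 1·1+4·0=1≤29, objective 5.
No feasible integer point exceeds 10.

10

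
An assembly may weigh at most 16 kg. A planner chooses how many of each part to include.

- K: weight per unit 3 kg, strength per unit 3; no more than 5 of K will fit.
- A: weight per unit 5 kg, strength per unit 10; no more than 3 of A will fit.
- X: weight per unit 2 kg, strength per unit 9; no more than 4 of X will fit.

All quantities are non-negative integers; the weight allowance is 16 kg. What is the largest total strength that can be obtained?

49

This is a bounded integer knapsack.
Take 1×K, 1×A, and 4×X: weight 16 ≤ 16, strength 1·3 + 1·10 + 4·9 = 49.
X has the best ratio (9/2) and is taken to its limit of 4; remaining capacity is filled optimally with the others.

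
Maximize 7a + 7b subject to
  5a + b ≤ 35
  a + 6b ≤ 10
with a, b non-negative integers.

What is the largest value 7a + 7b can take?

(a,b)=(7,0): 5·7+1·0=35≤35, 1·7+6·0=7≤10, objective 49.
(a,b)=(6,0): 5·6+1·0=30≤35, 1·6+6·0=6≤10, objective 42.
(a,b)=(5,0): 5·5+1·0=25≤35, 1·5+6·0=5≤10, objective 35.
The best lattice point is (7,0), giving 49.

49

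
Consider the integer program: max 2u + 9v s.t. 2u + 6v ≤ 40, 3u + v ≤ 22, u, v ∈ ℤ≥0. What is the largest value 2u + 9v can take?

(u,v)=(2,6) is feasible, giving 58.
(u,v)=(1,6) is feasible, giving 56.
(u,v)=(0,6) is feasible, giving 54.
No feasible integer point exceeds 58.

58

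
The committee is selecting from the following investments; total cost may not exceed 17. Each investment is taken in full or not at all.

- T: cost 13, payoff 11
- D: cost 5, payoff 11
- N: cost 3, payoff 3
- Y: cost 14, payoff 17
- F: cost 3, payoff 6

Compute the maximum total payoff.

23

Y + F: cost 14 + 3 = 17 ≤ 17, payoff 17 + 6 = 23.
N + Y: cost 3 + 14 = 17 ≤ 17, payoff 3 + 17 = 20.
D + N + F: cost 5 + 3 + 3 = 11 ≤ 17, payoff 11 + 3 + 6 = 20.
Best is Y and F with total payoff 23.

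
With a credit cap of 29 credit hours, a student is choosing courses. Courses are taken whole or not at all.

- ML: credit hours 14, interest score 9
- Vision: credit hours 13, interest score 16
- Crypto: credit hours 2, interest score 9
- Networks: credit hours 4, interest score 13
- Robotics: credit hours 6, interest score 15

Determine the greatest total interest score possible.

ML + Crypto + Networks + Robotics: credit hours 14 + 2 + 4 + 6 = 26 ≤ 29, interest score 9 + 9 + 13 + 15 = 46.
Vision + Crypto + Networks + Robotics: credit hours 13 + 2 + 4 + 6 = 25 ≤ 29, interest score 16 + 9 + 13 + 15 = 53.
Best is Vision, Crypto, Networks, and Robotics with total interest score 53.

53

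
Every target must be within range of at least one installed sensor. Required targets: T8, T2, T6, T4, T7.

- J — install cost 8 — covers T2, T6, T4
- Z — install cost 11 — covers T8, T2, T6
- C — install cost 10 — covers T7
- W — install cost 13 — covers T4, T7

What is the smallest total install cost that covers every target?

The greedy cost-per-new-target heuristic would pick J, C, and Z for 29, but a cheaper cover exists.
Choose Z and W: together they cover T8, T2, T6, T4, T7 — every target.
Total install cost: 11 + 13 = 24.
No cover costs less than 24.

24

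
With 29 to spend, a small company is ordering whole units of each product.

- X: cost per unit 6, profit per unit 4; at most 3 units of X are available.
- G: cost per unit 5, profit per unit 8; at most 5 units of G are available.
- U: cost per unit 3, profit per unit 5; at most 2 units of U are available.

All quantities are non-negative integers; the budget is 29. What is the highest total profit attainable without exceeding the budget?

45

This is a bounded integer knapsack.
U has the best ratio (5/3); taking only U gives at most 2×5 = 10 (stopped by the supply cap of 2).
Mixing does better — 5×G and 1×U: cost 28 ≤ 29, profit 5·8 + 1·5 = 45.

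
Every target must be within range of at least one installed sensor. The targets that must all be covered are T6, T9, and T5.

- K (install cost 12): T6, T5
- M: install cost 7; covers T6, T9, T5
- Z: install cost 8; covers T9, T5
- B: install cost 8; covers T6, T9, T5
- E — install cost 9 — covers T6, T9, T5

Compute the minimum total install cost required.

M alone covers T6, T9, T5 — every target.
Total install cost: 7.
No cover costs less than 7.

7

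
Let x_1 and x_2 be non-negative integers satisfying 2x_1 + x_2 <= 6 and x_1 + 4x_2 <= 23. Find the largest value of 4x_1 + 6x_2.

The continuous relaxation peaks at (0.143, 5.71) with value 34.86; rounding to a feasible lattice point costs some objective.
(x_1,x_2)=(0,5): 2·0+1·5=5≤6, 1·0+4·5=20≤23, objective 30.
(x_1,x_2)=(1,4): 2·1+1·4=6≤6, 1·1+4·4=17≤23, objective 28.
(x_1,x_2)=(0,4): 2·0+1·4=4≤6, 1·0+4·4=16≤23, objective 24.
No feasible integer point exceeds 30.

30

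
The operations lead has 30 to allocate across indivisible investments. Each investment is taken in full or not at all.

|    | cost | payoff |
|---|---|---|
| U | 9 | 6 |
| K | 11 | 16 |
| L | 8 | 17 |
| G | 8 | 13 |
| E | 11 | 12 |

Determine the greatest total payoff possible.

46

This is a 0-1 knapsack instance.
Allowing fractional choices, the relaxed optimum would be about 49.3, but investments are indivisible.
K + L + G: cost 11 + 8 + 8 = 27 ≤ 30, payoff 16 + 17 + 13 = 46.
K + L + E: cost 11 + 8 + 11 = 30 ≤ 30, payoff 16 + 17 + 12 = 45.
Best is K, L, and G with total payoff 46.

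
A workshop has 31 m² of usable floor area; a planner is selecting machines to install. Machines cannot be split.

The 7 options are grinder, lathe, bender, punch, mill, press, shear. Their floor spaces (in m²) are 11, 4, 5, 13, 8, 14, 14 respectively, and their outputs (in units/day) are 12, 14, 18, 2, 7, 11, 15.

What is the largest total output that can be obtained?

This is an integer program with binary decision variables.
Allowing fractional choices, the relaxed optimum would be about 55.8, but machines are indivisible.
grinder + lathe + bender + mill: floor space 11 + 4 + 5 + 8 = 28 ≤ 31, output 12 + 14 + 18 + 7 = 51.
lathe + bender + mill + shear: floor space 4 + 5 + 8 + 14 = 31 ≤ 31, output 14 + 18 + 7 + 15 = 54.
lathe + bender + mill + press: floor space 4 + 5 + 8 + 14 = 31 ≤ 31, output 14 + 18 + 7 + 11 = 50.
Best is lathe, bender, mill, and shear with total output 54.

54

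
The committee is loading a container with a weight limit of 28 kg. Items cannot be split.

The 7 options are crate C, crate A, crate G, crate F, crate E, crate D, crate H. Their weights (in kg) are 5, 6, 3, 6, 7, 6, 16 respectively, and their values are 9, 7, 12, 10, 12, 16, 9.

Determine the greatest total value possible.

59

crate C + crate G + crate F + crate E + crate D: weight 5 + 3 + 6 + 7 + 6 = 27 ≤ 28, value 9 + 12 + 10 + 12 + 16 = 59.
crate A + crate G + crate F + crate E + crate D: weight 6 + 3 + 6 + 7 + 6 = 28 ≤ 28, value 7 + 12 + 10 + 12 + 16 = 57.
crate C + crate A + crate G + crate E + crate D: weight 5 + 6 + 3 + 7 + 6 = 27 ≤ 28, value 9 + 7 + 12 + 12 + 16 = 56.
Best is crate C, crate G, crate F, crate E, and crate D with total value 59.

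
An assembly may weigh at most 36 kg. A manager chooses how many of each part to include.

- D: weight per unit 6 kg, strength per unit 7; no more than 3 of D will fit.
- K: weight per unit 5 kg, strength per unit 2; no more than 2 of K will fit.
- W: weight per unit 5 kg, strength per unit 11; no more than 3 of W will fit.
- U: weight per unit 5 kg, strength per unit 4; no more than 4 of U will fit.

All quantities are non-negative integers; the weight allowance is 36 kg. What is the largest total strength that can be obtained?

54

1×D, 3×W, and 3×U: weight 36 ≤ 36, strength 1·7 + 3·11 + 3·4 = 52.
3×D and 3×W: weight 33 ≤ 36, strength 3·7 + 3·11 = 54.
Best is 54.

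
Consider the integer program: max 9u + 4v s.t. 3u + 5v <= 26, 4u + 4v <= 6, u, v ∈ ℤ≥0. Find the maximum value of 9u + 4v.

9

Relaxing integrality, the LP optimum is 13.50 at (u,v) = (1.5, 0), which is not an integer point.
(u,v)=(1,0): 3·1+5·0=3≤26, 4·1+4·0=4≤6, objective 9.
(u,v)=(0,1): 3·0+5·1=5≤26, 4·0+4·1=4≤6, objective 4.
(u,v)=(0,0): 3·0+5·0=0≤26, 4·0+4·0=0≤6, objective 0.
The best lattice point is (1,0), giving 9.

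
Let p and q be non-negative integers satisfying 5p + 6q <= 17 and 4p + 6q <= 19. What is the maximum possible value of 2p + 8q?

18

The continuous relaxation peaks at (0, 2.83) with value 22.67; rounding to a feasible lattice point costs some objective.
(p,q)=(1,2) is feasible, giving 18.
(p,q)=(0,2) is feasible, giving 16.
(p,q)=(2,1) is feasible, giving 12.
The best lattice point is (1,2), giving 18.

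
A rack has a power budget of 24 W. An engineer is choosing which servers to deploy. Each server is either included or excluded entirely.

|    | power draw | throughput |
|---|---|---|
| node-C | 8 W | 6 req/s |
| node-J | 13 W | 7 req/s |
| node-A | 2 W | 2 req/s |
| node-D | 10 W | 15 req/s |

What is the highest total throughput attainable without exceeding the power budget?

23

Take node-C, node-A, and node-D: power draw 8 + 2 + 10 = 20 ≤ 24, throughput 6 + 2 + 15 = 23.
No other feasible combination does better.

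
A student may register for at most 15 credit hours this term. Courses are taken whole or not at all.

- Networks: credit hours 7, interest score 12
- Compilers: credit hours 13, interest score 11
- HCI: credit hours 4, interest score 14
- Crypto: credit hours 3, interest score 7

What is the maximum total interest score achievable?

33

This is a 0-1 knapsack instance.
Allowing fractional choices, the relaxed optimum would be about 33.8, but courses are indivisible.
HCI + Crypto: credit hours 4 + 3 = 7 ≤ 15, interest score 14 + 7 = 21.
Networks + HCI: credit hours 7 + 4 = 11 ≤ 15, interest score 12 + 14 = 26.
Networks + HCI + Crypto: credit hours 7 + 4 + 3 = 14 ≤ 15, interest score 12 + 14 + 7 = 33.
Best is Networks, HCI, and Crypto with total interest score 33.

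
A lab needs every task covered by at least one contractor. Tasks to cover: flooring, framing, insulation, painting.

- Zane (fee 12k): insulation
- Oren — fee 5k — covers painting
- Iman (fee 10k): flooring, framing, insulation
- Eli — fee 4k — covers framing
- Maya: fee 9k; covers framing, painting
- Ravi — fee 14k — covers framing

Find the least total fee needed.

15

This is an integer covering problem.
Choose Oren and Iman: together they cover flooring, framing, insulation, painting — every task.
Total fee: 5 + 10 = 15.
No cover costs less than 15.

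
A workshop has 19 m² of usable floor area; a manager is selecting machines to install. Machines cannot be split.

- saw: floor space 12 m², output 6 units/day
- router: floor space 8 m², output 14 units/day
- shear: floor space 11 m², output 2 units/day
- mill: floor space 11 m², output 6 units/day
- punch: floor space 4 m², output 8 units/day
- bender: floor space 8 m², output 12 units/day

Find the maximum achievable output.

26

Take router and bender: floor space 8 + 8 = 16 ≤ 19, output 14 + 12 = 26.
No other feasible combination does better.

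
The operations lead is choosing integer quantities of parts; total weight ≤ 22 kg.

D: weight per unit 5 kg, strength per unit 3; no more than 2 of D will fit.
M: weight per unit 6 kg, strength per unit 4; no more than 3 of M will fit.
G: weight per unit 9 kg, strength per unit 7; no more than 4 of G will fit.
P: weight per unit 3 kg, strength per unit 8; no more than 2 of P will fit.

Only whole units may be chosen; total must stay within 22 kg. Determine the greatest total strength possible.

P has the best ratio (8/3); taking only P gives at most 2×8 = 16 (stopped by the supply cap of 2).
Mixing does better — 1×M, 1×G, and 2×P: weight 21 ≤ 22, strength 1·4 + 1·7 + 2·8 = 27.

27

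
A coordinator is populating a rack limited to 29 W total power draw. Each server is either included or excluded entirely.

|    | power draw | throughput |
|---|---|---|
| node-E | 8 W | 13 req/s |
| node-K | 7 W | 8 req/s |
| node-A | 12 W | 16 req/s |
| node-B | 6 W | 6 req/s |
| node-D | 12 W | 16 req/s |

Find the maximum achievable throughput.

37

Treat it as a binary knapsack problem.
Take node-E, node-K, and node-A: power draw 8 + 7 + 12 = 27 ≤ 29, throughput 13 + 8 + 16 = 37.
No feasible combination exceeds this.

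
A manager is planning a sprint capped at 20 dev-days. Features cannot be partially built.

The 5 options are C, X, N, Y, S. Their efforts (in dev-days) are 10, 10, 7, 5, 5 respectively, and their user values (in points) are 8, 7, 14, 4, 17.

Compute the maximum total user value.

35

Take N, Y, and S: effort 7 + 5 + 5 = 17 ≤ 20, user value 14 + 4 + 17 = 35.
No other feasible combination does better.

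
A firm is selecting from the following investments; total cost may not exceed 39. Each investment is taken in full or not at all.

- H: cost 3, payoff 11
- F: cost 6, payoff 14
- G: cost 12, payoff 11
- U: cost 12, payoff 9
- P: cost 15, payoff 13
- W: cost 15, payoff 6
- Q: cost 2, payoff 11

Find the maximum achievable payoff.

60

This is an integer program with binary decision variables.
Allowing fractional choices, the relaxed optimum would be about 60.8, but investments are indivisible.
H + F + G + U + Q: cost 3 + 6 + 12 + 12 + 2 = 35 ≤ 39, payoff 11 + 14 + 11 + 9 + 11 = 56.
H + F + G + P + Q: cost 3 + 6 + 12 + 15 + 2 = 38 ≤ 39, payoff 11 + 14 + 11 + 13 + 11 = 60.
H + F + U + P + Q: cost 3 + 6 + 12 + 15 + 2 = 38 ≤ 39, payoff 11 + 14 + 9 + 13 + 11 = 58.
Best is H, F, G, P, and Q with total payoff 60.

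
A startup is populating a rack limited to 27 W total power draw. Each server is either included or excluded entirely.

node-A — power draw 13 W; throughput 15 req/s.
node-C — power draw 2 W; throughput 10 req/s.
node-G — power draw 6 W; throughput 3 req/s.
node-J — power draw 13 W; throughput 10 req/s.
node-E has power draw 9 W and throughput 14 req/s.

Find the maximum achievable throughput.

Treat it as a binary knapsack problem.
Allowing fractional choices, the relaxed optimum would be about 41.3, but servers are indivisible.
node-A + node-C + node-E: power draw 13 + 2 + 9 = 24 ≤ 27, throughput 15 + 10 + 14 = 39.
node-A + node-E: power draw 13 + 9 = 22 ≤ 27, throughput 15 + 14 = 29.
node-C + node-J + node-E: power draw 2 + 13 + 9 = 24 ≤ 27, throughput 10 + 10 + 14 = 34.
Best is node-A, node-C, and node-E with total throughput 39.

39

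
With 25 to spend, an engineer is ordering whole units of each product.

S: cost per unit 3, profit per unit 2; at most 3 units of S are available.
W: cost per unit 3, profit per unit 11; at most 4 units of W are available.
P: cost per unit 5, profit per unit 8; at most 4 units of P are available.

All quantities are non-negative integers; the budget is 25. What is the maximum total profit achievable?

62

This is a bounded integer knapsack.
4×W and 2×P: cost 22 ≤ 25, profit 4·11 + 2·8 = 60.
1×S, 4×W, and 2×P: cost 25 ≤ 25, profit 1·2 + 4·11 + 2·8 = 62.
Best is 62.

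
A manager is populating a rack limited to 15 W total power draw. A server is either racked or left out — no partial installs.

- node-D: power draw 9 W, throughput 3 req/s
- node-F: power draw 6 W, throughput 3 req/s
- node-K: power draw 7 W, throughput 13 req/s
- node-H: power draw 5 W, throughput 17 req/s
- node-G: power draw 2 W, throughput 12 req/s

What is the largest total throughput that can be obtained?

42

node-K + node-H: power draw 7 + 5 = 12 ≤ 15, throughput 13 + 17 = 30.
node-K + node-H + node-G: power draw 7 + 5 + 2 = 14 ≤ 15, throughput 13 + 17 + 12 = 42.
node-F + node-H + node-G: power draw 6 + 5 + 2 = 13 ≤ 15, throughput 3 + 17 + 12 = 32.
Best is node-K, node-H, and node-G with total throughput 42.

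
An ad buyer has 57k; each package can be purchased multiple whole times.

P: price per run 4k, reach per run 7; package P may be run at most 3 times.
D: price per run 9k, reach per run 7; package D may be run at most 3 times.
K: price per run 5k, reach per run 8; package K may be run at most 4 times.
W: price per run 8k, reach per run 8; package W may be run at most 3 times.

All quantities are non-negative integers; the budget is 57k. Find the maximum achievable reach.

This is a bounded integer knapsack.
P has the best ratio (7/4); taking only P gives at most 3×7 = 21 (stopped by the supply cap of 3).
Mixing does better — 3×P, 4×K, and 3×W: price 56 ≤ 57, reach 3·7 + 4·8 + 3·8 = 77.

77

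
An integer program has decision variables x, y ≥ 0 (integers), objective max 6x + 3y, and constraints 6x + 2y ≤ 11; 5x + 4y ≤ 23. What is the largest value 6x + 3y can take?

15

The continuous relaxation peaks at (0, 5.5) with value 16.50; rounding to a feasible lattice point costs some objective.
(x,y)=(0,5): 6·0+2·5=10≤11, 5·0+4·5=20≤23, objective 15.
(x,y)=(0,4): 6·0+2·4=8≤11, 5·0+4·4=16≤23, objective 12.
Maximum is 15 at (x,y)=(0,5).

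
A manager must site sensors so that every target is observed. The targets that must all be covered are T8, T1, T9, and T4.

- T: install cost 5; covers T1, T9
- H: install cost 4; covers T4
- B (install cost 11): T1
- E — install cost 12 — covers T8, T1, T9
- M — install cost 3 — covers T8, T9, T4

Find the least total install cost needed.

8

Choose T and M: together they cover T8, T1, T9, T4 — every target.
Total install cost: 5 + 3 = 8.
No cover costs less than 8.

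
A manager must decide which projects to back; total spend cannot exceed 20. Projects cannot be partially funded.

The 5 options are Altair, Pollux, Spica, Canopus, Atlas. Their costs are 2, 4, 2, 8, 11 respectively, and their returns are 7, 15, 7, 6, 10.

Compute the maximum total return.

39

Take Altair, Pollux, Spica, and Atlas: cost 2 + 4 + 2 + 11 = 19 ≤ 20, return 7 + 15 + 7 + 10 = 39.
No other feasible combination does better.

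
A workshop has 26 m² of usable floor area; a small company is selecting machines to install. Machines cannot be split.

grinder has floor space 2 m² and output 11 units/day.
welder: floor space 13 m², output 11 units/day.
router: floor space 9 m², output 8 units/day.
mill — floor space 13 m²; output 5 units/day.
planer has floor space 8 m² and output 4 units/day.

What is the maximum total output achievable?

Allowing fractional choices, the relaxed optimum would be about 31.0, but machines are indivisible.
grinder + welder + router: floor space 2 + 13 + 9 = 24 ≤ 26, output 11 + 11 + 8 = 30.
grinder + router + mill: floor space 2 + 9 + 13 = 24 ≤ 26, output 11 + 8 + 5 = 24.
grinder + welder + planer: floor space 2 + 13 + 8 = 23 ≤ 26, output 11 + 11 + 4 = 26.
Best is grinder, welder, and router with total output 30.

30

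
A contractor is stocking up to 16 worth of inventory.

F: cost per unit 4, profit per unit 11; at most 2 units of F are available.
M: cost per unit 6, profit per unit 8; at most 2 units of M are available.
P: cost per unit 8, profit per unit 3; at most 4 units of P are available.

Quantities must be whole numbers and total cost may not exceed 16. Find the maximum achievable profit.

F has the best ratio (11/4); taking only F gives at most 2×11 = 22 (stopped by the supply cap of 2).
Mixing does better — 2×F and 1×M: cost 14 ≤ 16, profit 2·11 + 1·8 = 30.

30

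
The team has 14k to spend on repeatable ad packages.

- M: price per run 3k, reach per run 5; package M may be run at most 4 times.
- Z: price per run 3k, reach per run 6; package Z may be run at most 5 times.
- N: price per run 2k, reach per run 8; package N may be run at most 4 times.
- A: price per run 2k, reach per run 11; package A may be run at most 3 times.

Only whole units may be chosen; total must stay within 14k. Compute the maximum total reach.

A has the best ratio (11/2); taking only A gives at most 3×11 = 33 (stopped by the supply cap of 3).
Mixing does better — 4×N and 3×A: price 14 ≤ 14, reach 4·8 + 3·11 = 65.

65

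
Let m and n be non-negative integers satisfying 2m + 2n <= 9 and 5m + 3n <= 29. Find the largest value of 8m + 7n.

32

(m,n)=(4,0) is feasible, giving 32.
(m,n)=(3,1) is feasible, giving 31.
Maximum is 32 at (m,n)=(4,0).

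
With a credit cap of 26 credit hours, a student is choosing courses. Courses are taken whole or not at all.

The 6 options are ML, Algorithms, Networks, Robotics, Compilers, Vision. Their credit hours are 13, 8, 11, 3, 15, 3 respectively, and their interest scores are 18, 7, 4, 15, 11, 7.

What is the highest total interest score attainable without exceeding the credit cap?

ML + Robotics + Vision: credit hours 13 + 3 + 3 = 19 ≤ 26, interest score 18 + 15 + 7 = 40.
ML + Robotics: credit hours 13 + 3 = 16 ≤ 26, interest score 18 + 15 = 33.
ML + Algorithms + Robotics: credit hours 13 + 8 + 3 = 24 ≤ 26, interest score 18 + 7 + 15 = 40.
The maximum interest score is 40; one optimal choice is ML, Robotics, and Vision.

40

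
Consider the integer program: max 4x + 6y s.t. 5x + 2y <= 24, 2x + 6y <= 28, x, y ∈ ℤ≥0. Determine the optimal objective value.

Relaxing integrality, the LP optimum is 34.77 at (x,y) = (3.38, 3.54), which is not an integer point.
(x,y)=(2,4): 5·2+2·4=18≤24, 2·2+6·4=28≤28, objective 32.
(x,y)=(3,3): 5·3+2·3=21≤24, 2·3+6·3=24≤28, objective 30.
The best lattice point is (2,4), giving 32.

32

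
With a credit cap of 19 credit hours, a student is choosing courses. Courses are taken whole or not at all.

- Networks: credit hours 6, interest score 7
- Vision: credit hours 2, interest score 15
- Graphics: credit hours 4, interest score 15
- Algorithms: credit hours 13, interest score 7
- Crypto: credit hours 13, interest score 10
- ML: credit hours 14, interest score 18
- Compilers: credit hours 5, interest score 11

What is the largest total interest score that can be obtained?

48

Allowing fractional choices, the relaxed optimum would be about 51.3, but courses are indivisible.
Vision + Graphics + Compilers: credit hours 2 + 4 + 5 = 11 ≤ 19, interest score 15 + 15 + 11 = 41.
Networks + Vision + Graphics + Compilers: credit hours 6 + 2 + 4 + 5 = 17 ≤ 19, interest score 7 + 15 + 15 + 11 = 48.
Best is Networks, Vision, Graphics, and Compilers with total interest score 48.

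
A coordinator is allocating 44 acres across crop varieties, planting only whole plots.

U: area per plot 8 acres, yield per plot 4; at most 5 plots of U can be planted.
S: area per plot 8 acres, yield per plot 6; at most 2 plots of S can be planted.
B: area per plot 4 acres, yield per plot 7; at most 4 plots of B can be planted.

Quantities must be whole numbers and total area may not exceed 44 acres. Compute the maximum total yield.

44

2×U, 1×S, and 4×B: area 40 ≤ 44, yield 2·4 + 1·6 + 4·7 = 42.
1×U, 2×S, and 4×B: area 40 ≤ 44, yield 1·4 + 2·6 + 4·7 = 44.
Best is 44.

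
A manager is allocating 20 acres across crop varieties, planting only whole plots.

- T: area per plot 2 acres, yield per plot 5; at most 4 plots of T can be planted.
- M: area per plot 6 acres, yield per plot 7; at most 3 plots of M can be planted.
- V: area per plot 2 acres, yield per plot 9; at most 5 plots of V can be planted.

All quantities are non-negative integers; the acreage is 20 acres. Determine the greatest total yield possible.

65

This is a bounded integer knapsack.
4×T and 5×V: area 18 ≤ 20, yield 4·5 + 5·9 = 65.
2×T, 1×M, and 5×V: area 20 ≤ 20, yield 2·5 + 1·7 + 5·9 = 62.
Best is 65.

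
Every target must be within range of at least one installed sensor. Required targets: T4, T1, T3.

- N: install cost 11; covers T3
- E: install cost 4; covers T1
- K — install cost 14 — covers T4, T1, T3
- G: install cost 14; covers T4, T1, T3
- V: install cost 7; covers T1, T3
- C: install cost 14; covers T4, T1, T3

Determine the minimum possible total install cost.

14

The greedy cost-per-new-target heuristic would pick V and K for 21, but a cheaper cover exists.
K alone covers T4, T1, T3 — every target.
Total install cost: 14.
No cover costs less than 14.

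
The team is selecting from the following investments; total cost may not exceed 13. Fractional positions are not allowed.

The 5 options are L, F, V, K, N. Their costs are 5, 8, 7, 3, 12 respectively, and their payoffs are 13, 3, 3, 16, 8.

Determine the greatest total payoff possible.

This is a 0-1 knapsack instance.
Allowing fractional choices, the relaxed optimum would be about 32.3, but investments are indivisible.
V + K: cost 7 + 3 = 10 ≤ 13, payoff 3 + 16 = 19.
F + K: cost 8 + 3 = 11 ≤ 13, payoff 3 + 16 = 19.
L + K: cost 5 + 3 = 8 ≤ 13, payoff 13 + 16 = 29.
Best is L and K with total payoff 29.

29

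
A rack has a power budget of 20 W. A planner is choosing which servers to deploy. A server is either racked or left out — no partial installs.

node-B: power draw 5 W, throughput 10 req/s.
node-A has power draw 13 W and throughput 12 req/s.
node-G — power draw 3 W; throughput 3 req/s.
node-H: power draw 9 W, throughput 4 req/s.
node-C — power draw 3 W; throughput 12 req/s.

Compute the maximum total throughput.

29

This is a 0-1 knapsack instance.
node-B + node-G + node-H + node-C: power draw 5 + 3 + 9 + 3 = 20 ≤ 20, throughput 10 + 3 + 4 + 12 = 29.
node-A + node-G + node-C: power draw 13 + 3 + 3 = 19 ≤ 20, throughput 12 + 3 + 12 = 27.
node-B + node-H + node-C: power draw 5 + 9 + 3 = 17 ≤ 20, throughput 10 + 4 + 12 = 26.
Best is node-B, node-G, node-H, and node-C with total throughput 29.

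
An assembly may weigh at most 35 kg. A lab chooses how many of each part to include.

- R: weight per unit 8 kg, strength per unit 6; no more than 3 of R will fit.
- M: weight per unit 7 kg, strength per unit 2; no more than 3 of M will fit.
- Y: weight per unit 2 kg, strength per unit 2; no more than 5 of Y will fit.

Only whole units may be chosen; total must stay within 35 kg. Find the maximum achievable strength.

28

This is a bounded integer knapsack.
Take 3×R and 5×Y: weight 34 ≤ 35, strength 3·6 + 5·2 = 28.
Y has the best ratio (2/2) and is taken to its limit of 5; remaining capacity is filled optimally with the others.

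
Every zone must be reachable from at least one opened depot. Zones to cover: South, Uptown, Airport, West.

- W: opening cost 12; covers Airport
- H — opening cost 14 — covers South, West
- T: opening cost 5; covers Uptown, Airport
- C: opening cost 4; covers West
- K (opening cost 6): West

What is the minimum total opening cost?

This is a weighted set-cover instance.
Choose H and T: together they cover South, Uptown, Airport, West — every zone.
Total opening cost: 14 + 5 = 19.

19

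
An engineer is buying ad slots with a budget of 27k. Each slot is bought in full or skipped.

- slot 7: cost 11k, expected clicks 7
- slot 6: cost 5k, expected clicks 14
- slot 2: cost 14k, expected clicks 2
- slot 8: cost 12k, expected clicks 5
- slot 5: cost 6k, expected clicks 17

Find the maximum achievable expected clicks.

38

This is an integer program with binary decision variables.
Take slot 7, slot 6, and slot 5: cost 11 + 5 + 6 = 22 ≤ 27, expected clicks 7 + 14 + 17 = 38.
No other feasible combination does better.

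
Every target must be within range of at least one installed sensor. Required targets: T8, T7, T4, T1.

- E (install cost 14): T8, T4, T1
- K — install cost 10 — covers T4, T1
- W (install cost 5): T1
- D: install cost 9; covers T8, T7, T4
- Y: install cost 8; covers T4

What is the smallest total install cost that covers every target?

14

This is a weighted set-cover instance.
Choose W and D: together they cover T8, T7, T4, T1 — every target.
Total install cost: 5 + 9 = 14.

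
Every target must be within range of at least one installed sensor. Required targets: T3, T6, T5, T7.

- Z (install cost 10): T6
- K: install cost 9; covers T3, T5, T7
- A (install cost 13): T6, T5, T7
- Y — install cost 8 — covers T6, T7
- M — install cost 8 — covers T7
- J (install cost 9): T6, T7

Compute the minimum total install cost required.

Choose K and Y: together they cover T3, T6, T5, T7 — every target.
Total install cost: 9 + 8 = 17.

17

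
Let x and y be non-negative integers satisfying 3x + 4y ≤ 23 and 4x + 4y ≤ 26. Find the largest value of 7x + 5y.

(x,y)=(6,0) is feasible, giving 42.
(x,y)=(5,1) is feasible, giving 40.
No feasible integer point exceeds 42.

42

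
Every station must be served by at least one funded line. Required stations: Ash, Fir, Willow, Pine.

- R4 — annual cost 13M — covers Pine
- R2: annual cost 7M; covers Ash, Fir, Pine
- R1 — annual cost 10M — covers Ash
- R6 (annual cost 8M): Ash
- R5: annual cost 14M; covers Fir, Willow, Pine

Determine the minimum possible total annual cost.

This is a weighted set-cover instance.
Choose R2 and R5: together they cover Ash, Fir, Willow, Pine — every station.
Total annual cost: 7 + 14 = 21.

21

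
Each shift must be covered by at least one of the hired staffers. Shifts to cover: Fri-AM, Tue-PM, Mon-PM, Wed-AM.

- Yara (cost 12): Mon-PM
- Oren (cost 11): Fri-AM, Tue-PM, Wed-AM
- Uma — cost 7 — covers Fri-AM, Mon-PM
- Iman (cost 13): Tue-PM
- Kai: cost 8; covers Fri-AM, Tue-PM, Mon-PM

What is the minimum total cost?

The greedy cost-per-new-shift heuristic would pick Kai and Oren for 19, but a cheaper cover exists.
Choose Oren and Uma: together they cover Fri-AM, Tue-PM, Mon-PM, Wed-AM — every shift.
Total cost: 11 + 7 = 18.
No cover costs less than 18.

18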